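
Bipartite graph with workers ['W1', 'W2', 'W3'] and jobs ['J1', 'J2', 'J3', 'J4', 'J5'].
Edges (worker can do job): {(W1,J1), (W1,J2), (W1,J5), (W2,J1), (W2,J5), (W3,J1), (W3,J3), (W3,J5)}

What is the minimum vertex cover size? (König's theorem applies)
Minimum vertex cover size = 3

By König's theorem: in bipartite graphs,
min vertex cover = max matching = 3

Maximum matching has size 3, so minimum vertex cover also has size 3.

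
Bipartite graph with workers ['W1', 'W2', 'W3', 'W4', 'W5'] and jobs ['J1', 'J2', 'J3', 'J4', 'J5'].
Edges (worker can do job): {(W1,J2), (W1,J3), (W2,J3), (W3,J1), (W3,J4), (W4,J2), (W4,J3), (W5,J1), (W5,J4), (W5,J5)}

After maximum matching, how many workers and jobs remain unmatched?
Unmatched: 1 workers, 1 jobs

Maximum matching size: 4
Workers: 5 total, 4 matched, 1 unmatched
Jobs: 5 total, 4 matched, 1 unmatched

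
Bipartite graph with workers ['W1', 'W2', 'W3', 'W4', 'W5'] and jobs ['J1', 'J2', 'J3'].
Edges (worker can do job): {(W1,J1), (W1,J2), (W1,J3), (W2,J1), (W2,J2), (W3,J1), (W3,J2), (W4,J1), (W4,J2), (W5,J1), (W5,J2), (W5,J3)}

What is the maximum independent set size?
Maximum independent set = 5

By König's theorem:
- Min vertex cover = Max matching = 3
- Max independent set = Total vertices - Min vertex cover
- Max independent set = 8 - 3 = 5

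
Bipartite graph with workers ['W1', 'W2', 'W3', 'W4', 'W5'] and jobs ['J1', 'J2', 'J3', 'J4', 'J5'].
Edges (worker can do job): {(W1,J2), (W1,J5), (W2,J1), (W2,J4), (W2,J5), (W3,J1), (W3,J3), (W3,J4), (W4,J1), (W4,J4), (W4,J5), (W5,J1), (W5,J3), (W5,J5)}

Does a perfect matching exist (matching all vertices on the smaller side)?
Yes, perfect matching exists (size 5)

Perfect matching: {(W1,J2), (W2,J5), (W3,J1), (W4,J4), (W5,J3)}
All 5 vertices on the smaller side are matched.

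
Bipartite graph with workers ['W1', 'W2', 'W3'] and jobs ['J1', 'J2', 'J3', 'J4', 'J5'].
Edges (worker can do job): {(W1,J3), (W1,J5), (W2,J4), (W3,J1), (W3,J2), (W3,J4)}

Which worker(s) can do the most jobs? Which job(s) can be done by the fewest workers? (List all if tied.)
Most versatile: W3 (3 jobs); Least covered: J1, J2, J3, J5 (1 workers)

Worker degrees (jobs they can do): W1:2, W2:1, W3:3
Job degrees (workers who can do it): J1:1, J2:1, J3:1, J4:2, J5:1

Maximum worker degree is 3, achieved by: W3
Minimum job degree is 1, achieved by: J1, J2, J3, J5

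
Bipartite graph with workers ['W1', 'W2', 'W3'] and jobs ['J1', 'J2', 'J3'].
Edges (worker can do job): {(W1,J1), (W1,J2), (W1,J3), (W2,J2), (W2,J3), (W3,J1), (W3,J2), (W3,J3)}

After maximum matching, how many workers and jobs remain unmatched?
Unmatched: 0 workers, 0 jobs

Maximum matching size: 3
Workers: 3 total, 3 matched, 0 unmatched
Jobs: 3 total, 3 matched, 0 unmatched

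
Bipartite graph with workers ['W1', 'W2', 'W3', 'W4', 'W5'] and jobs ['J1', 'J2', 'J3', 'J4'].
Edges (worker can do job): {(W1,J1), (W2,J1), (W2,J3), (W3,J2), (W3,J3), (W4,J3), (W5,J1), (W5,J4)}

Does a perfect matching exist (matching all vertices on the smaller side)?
Yes, perfect matching exists (size 4)

Perfect matching: {(W1,J1), (W3,J2), (W4,J3), (W5,J4)}
All 4 vertices on the smaller side are matched.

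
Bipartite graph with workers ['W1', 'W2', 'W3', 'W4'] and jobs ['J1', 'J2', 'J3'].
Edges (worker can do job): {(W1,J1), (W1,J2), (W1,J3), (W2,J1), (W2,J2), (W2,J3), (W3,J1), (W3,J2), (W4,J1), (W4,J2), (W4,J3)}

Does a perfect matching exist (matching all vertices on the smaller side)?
Yes, perfect matching exists (size 3)

Perfect matching: {(W1,J3), (W3,J1), (W4,J2)}
All 3 vertices on the smaller side are matched.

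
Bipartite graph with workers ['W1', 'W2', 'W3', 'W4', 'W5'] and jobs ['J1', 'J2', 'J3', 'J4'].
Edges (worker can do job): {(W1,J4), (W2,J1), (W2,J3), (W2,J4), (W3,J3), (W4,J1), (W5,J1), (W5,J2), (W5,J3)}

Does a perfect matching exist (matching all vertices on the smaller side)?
Yes, perfect matching exists (size 4)

Perfect matching: {(W1,J4), (W3,J3), (W4,J1), (W5,J2)}
All 4 vertices on the smaller side are matched.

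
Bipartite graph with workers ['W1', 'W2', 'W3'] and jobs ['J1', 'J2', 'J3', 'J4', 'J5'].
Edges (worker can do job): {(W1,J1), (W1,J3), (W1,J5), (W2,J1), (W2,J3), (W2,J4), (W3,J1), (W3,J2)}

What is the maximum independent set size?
Maximum independent set = 5

By König's theorem:
- Min vertex cover = Max matching = 3
- Max independent set = Total vertices - Min vertex cover
- Max independent set = 8 - 3 = 5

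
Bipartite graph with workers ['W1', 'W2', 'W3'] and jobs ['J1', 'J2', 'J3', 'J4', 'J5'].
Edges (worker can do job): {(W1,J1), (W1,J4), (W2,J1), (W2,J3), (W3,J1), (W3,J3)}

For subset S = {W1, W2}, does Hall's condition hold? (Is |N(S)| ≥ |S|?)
Yes: |N(S)| = 3, |S| = 2

Subset S = {W1, W2}
Neighbors N(S) = {J1, J3, J4}

|N(S)| = 3, |S| = 2
Hall's condition: |N(S)| ≥ |S| is satisfied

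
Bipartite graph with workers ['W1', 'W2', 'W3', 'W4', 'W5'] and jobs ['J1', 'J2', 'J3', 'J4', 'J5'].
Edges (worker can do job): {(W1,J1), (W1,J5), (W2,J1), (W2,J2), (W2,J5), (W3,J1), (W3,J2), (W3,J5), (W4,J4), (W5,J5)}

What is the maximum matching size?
Maximum matching size = 4

Maximum matching: {(W2,J2), (W3,J1), (W4,J4), (W5,J5)}
Size: 4

This assigns 4 workers to 4 distinct jobs.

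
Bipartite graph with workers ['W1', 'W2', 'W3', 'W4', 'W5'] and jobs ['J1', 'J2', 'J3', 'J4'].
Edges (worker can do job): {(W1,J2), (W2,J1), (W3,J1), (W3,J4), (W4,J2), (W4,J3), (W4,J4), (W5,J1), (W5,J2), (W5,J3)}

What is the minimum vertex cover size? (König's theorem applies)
Minimum vertex cover size = 4

By König's theorem: in bipartite graphs,
min vertex cover = max matching = 4

Maximum matching has size 4, so minimum vertex cover also has size 4.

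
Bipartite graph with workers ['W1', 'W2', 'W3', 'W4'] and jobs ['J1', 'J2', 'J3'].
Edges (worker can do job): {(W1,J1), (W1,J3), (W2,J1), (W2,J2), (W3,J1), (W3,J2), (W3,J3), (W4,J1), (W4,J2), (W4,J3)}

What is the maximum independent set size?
Maximum independent set = 4

By König's theorem:
- Min vertex cover = Max matching = 3
- Max independent set = Total vertices - Min vertex cover
- Max independent set = 7 - 3 = 4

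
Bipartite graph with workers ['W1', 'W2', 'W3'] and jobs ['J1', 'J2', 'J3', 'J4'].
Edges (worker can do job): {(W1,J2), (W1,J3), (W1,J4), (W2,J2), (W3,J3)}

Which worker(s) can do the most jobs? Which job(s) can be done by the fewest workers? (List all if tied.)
Most versatile: W1 (3 jobs); Least covered: J1 (0 workers)

Worker degrees (jobs they can do): W1:3, W2:1, W3:1
Job degrees (workers who can do it): J1:0, J2:2, J3:2, J4:1

Maximum worker degree is 3, achieved by: W1
Minimum job degree is 0, achieved by: J1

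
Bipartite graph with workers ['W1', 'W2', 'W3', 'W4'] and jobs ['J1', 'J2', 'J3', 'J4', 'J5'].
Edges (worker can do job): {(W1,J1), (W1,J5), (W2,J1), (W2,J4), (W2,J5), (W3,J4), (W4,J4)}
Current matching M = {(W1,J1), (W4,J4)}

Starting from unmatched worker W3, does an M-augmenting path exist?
No augmenting path from W3

Alternating search from W3 reaches jobs: {J4}.
Every reachable job is already matched in M, and following those matched edges back to workers exposes no further unvisited jobs.
No M-augmenting path from W3 exists.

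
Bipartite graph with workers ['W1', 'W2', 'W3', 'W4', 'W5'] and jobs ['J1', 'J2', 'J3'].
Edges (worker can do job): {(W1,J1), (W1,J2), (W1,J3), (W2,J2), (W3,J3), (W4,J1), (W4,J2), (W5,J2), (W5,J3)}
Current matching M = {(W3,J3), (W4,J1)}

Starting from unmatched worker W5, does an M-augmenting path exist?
Yes: W5 → J2

An M-augmenting path alternates non-matching / matching edges, starting and ending at unmatched vertices.
Path: W5 → J2
(J2 is unmatched in M, so the path is augmenting.)
Flipping edges along this path would increase |M| from 2 to 3.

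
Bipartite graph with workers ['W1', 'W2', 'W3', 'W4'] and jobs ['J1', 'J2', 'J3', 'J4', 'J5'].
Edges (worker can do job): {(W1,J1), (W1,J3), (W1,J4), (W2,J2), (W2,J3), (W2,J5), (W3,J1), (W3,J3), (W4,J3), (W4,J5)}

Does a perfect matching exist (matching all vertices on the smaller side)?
Yes, perfect matching exists (size 4)

Perfect matching: {(W1,J1), (W2,J2), (W3,J3), (W4,J5)}
All 4 vertices on the smaller side are matched.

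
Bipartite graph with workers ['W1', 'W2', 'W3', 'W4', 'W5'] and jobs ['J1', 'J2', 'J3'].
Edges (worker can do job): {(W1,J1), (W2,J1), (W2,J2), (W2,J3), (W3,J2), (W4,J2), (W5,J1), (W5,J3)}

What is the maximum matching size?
Maximum matching size = 3

Maximum matching: {(W1,J1), (W3,J2), (W5,J3)}
Size: 3

This assigns 3 workers to 3 distinct jobs.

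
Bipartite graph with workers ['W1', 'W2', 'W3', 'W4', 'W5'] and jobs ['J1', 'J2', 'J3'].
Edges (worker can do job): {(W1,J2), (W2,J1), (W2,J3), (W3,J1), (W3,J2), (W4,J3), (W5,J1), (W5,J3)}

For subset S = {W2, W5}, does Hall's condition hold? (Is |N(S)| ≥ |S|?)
Yes: |N(S)| = 2, |S| = 2

Subset S = {W2, W5}
Neighbors N(S) = {J1, J3}

|N(S)| = 2, |S| = 2
Hall's condition: |N(S)| ≥ |S| is satisfied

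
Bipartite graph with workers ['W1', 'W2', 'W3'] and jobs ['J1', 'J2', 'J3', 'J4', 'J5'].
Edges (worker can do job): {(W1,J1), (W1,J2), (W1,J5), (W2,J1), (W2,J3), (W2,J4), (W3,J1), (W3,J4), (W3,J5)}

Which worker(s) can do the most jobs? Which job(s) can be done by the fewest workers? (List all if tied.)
Most versatile: W1, W2, W3 (3 jobs); Least covered: J2, J3 (1 workers)

Worker degrees (jobs they can do): W1:3, W2:3, W3:3
Job degrees (workers who can do it): J1:3, J2:1, J3:1, J4:2, J5:2

Maximum worker degree is 3, achieved by: W1, W2, W3
Minimum job degree is 1, achieved by: J2, J3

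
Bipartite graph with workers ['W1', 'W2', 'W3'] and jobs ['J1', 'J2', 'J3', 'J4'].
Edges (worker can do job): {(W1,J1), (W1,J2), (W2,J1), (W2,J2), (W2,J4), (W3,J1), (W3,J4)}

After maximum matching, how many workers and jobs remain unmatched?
Unmatched: 0 workers, 1 jobs

Maximum matching size: 3
Workers: 3 total, 3 matched, 0 unmatched
Jobs: 4 total, 3 matched, 1 unmatched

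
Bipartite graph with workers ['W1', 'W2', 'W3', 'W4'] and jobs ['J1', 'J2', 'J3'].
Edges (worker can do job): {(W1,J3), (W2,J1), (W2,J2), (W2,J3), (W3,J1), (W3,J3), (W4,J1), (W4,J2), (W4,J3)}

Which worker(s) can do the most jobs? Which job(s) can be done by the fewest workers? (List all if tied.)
Most versatile: W2, W4 (3 jobs); Least covered: J2 (2 workers)

Worker degrees (jobs they can do): W1:1, W2:3, W3:2, W4:3
Job degrees (workers who can do it): J1:3, J2:2, J3:4

Maximum worker degree is 3, achieved by: W2, W4
Minimum job degree is 2, achieved by: J2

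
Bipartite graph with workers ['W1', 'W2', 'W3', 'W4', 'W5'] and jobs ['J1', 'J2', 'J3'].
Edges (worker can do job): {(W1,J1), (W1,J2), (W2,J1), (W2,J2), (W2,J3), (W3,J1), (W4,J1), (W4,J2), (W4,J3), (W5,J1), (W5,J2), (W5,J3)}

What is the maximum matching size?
Maximum matching size = 3

Maximum matching: {(W3,J1), (W4,J3), (W5,J2)}
Size: 3

This assigns 3 workers to 3 distinct jobs.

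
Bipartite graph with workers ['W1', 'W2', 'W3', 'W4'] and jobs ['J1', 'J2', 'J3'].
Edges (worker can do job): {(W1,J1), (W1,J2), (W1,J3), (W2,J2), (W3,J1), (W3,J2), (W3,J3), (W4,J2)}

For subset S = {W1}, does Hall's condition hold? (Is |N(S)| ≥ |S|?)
Yes: |N(S)| = 3, |S| = 1

Subset S = {W1}
Neighbors N(S) = {J1, J2, J3}

|N(S)| = 3, |S| = 1
Hall's condition: |N(S)| ≥ |S| is satisfied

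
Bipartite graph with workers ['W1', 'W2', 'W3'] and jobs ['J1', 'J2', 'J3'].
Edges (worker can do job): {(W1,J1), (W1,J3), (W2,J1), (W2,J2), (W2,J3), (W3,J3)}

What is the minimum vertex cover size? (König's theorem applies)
Minimum vertex cover size = 3

By König's theorem: in bipartite graphs,
min vertex cover = max matching = 3

Maximum matching has size 3, so minimum vertex cover also has size 3.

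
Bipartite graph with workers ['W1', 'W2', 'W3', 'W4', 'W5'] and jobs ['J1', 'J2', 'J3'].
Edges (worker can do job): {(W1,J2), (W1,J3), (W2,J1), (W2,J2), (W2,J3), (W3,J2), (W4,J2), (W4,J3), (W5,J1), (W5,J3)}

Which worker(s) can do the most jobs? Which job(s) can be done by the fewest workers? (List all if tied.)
Most versatile: W2 (3 jobs); Least covered: J1 (2 workers)

Worker degrees (jobs they can do): W1:2, W2:3, W3:1, W4:2, W5:2
Job degrees (workers who can do it): J1:2, J2:4, J3:4

Maximum worker degree is 3, achieved by: W2
Minimum job degree is 2, achieved by: J1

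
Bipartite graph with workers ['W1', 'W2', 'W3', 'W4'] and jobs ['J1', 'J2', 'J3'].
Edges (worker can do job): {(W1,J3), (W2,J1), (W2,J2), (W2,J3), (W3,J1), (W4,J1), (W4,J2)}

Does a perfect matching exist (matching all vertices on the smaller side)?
Yes, perfect matching exists (size 3)

Perfect matching: {(W1,J3), (W3,J1), (W4,J2)}
All 3 vertices on the smaller side are matched.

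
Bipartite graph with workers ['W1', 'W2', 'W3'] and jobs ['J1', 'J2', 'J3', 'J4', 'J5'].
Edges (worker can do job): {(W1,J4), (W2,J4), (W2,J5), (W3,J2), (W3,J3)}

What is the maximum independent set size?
Maximum independent set = 5

By König's theorem:
- Min vertex cover = Max matching = 3
- Max independent set = Total vertices - Min vertex cover
- Max independent set = 8 - 3 = 5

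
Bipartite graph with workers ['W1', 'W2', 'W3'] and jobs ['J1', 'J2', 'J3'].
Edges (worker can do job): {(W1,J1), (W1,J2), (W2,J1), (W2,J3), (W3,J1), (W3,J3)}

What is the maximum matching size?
Maximum matching size = 3

Maximum matching: {(W1,J2), (W2,J1), (W3,J3)}
Size: 3

This assigns 3 workers to 3 distinct jobs.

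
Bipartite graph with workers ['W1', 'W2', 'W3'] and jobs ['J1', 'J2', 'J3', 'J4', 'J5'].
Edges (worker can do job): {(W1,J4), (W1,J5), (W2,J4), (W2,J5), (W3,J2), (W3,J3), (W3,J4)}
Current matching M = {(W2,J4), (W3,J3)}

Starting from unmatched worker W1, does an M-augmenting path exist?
Yes: W1 → J4 → W2 → J5

An M-augmenting path alternates non-matching / matching edges, starting and ending at unmatched vertices.
Path: W1 → J4 → W2 → J5
(J5 is unmatched in M, so the path is augmenting.)
Flipping edges along this path would increase |M| from 2 to 3.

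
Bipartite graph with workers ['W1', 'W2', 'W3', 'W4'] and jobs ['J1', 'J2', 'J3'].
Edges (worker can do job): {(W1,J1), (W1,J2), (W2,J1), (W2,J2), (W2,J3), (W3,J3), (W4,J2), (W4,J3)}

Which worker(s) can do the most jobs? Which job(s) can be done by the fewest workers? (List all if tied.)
Most versatile: W2 (3 jobs); Least covered: J1 (2 workers)

Worker degrees (jobs they can do): W1:2, W2:3, W3:1, W4:2
Job degrees (workers who can do it): J1:2, J2:3, J3:3

Maximum worker degree is 3, achieved by: W2
Minimum job degree is 2, achieved by: J1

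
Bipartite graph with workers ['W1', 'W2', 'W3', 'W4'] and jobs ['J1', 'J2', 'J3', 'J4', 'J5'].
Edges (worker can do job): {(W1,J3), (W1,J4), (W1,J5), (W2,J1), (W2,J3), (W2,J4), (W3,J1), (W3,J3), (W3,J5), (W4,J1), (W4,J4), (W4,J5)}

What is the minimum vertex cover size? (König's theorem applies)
Minimum vertex cover size = 4

By König's theorem: in bipartite graphs,
min vertex cover = max matching = 4

Maximum matching has size 4, so minimum vertex cover also has size 4.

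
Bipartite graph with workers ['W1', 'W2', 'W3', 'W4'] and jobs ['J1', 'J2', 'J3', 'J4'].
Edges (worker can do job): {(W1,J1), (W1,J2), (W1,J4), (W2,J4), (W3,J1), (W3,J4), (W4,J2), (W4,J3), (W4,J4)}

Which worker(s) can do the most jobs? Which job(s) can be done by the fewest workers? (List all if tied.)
Most versatile: W1, W4 (3 jobs); Least covered: J3 (1 workers)

Worker degrees (jobs they can do): W1:3, W2:1, W3:2, W4:3
Job degrees (workers who can do it): J1:2, J2:2, J3:1, J4:4

Maximum worker degree is 3, achieved by: W1, W4
Minimum job degree is 1, achieved by: J3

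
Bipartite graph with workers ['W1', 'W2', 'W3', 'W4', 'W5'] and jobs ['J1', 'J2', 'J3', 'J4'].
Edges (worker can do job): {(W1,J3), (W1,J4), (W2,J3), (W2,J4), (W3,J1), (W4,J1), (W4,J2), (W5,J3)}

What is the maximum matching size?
Maximum matching size = 4

Maximum matching: {(W1,J4), (W3,J1), (W4,J2), (W5,J3)}
Size: 4

This assigns 4 workers to 4 distinct jobs.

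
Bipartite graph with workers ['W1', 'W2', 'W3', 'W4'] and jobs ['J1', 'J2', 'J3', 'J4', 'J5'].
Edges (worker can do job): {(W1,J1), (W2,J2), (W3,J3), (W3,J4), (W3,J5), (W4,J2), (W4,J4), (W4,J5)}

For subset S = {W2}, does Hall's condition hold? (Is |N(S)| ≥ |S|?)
Yes: |N(S)| = 1, |S| = 1

Subset S = {W2}
Neighbors N(S) = {J2}

|N(S)| = 1, |S| = 1
Hall's condition: |N(S)| ≥ |S| is satisfied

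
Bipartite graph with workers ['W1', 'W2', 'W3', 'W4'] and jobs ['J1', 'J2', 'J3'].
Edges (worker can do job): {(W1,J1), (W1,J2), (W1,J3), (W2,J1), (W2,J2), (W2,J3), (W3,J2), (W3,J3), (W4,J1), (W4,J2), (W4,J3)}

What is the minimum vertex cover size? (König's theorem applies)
Minimum vertex cover size = 3

By König's theorem: in bipartite graphs,
min vertex cover = max matching = 3

Maximum matching has size 3, so minimum vertex cover also has size 3.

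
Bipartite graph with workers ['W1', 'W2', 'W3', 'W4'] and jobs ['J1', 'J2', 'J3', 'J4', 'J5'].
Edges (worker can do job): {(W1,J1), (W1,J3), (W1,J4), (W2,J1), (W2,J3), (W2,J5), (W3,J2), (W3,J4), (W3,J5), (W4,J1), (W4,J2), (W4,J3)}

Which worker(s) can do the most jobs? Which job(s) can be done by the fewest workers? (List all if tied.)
Most versatile: W1, W2, W3, W4 (3 jobs); Least covered: J2, J4, J5 (2 workers)

Worker degrees (jobs they can do): W1:3, W2:3, W3:3, W4:3
Job degrees (workers who can do it): J1:3, J2:2, J3:3, J4:2, J5:2

Maximum worker degree is 3, achieved by: W1, W2, W3, W4
Minimum job degree is 2, achieved by: J2, J4, J5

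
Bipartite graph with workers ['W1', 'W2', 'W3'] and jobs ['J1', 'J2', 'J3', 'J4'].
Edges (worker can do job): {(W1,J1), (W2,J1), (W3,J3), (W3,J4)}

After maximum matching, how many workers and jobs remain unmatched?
Unmatched: 1 workers, 2 jobs

Maximum matching size: 2
Workers: 3 total, 2 matched, 1 unmatched
Jobs: 4 total, 2 matched, 2 unmatched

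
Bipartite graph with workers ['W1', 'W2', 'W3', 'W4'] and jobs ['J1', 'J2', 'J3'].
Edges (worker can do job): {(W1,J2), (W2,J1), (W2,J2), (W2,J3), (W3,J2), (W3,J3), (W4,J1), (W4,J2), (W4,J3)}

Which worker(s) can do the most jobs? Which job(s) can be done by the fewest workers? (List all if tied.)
Most versatile: W2, W4 (3 jobs); Least covered: J1 (2 workers)

Worker degrees (jobs they can do): W1:1, W2:3, W3:2, W4:3
Job degrees (workers who can do it): J1:2, J2:4, J3:3

Maximum worker degree is 3, achieved by: W2, W4
Minimum job degree is 2, achieved by: J1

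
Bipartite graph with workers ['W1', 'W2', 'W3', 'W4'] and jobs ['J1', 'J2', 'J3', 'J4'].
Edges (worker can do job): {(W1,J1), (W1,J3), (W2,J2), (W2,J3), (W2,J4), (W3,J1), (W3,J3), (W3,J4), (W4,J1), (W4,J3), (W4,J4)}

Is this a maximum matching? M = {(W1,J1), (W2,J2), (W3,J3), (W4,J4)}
Yes, size 4 is maximum

Proposed matching has size 4.
Maximum matching size for this graph: 4.

This is a maximum matching.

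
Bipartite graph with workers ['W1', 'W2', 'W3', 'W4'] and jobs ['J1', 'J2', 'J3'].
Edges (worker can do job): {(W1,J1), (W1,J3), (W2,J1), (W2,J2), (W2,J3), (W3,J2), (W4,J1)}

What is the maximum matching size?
Maximum matching size = 3

Maximum matching: {(W1,J3), (W3,J2), (W4,J1)}
Size: 3

This assigns 3 workers to 3 distinct jobs.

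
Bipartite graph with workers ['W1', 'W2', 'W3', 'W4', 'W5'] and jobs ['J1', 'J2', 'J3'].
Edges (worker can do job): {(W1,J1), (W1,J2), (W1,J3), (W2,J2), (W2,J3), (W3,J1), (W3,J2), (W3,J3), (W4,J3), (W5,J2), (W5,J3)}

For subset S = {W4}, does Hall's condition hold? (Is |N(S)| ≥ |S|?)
Yes: |N(S)| = 1, |S| = 1

Subset S = {W4}
Neighbors N(S) = {J3}

|N(S)| = 1, |S| = 1
Hall's condition: |N(S)| ≥ |S| is satisfied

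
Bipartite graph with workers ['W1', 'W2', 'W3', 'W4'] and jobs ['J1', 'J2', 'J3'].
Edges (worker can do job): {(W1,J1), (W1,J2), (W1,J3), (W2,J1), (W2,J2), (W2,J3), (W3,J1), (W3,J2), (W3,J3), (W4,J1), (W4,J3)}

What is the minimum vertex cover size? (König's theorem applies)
Minimum vertex cover size = 3

By König's theorem: in bipartite graphs,
min vertex cover = max matching = 3

Maximum matching has size 3, so minimum vertex cover also has size 3.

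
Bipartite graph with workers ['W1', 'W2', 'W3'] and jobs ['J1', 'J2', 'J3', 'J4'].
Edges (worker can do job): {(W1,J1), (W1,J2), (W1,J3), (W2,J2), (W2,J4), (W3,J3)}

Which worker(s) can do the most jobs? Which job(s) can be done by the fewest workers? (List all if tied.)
Most versatile: W1 (3 jobs); Least covered: J1, J4 (1 workers)

Worker degrees (jobs they can do): W1:3, W2:2, W3:1
Job degrees (workers who can do it): J1:1, J2:2, J3:2, J4:1

Maximum worker degree is 3, achieved by: W1
Minimum job degree is 1, achieved by: J1, J4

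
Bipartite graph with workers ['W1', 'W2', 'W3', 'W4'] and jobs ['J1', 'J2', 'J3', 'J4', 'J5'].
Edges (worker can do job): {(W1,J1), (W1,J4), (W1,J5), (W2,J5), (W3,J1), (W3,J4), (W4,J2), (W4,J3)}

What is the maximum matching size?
Maximum matching size = 4

Maximum matching: {(W1,J1), (W2,J5), (W3,J4), (W4,J3)}
Size: 4

This assigns 4 workers to 4 distinct jobs.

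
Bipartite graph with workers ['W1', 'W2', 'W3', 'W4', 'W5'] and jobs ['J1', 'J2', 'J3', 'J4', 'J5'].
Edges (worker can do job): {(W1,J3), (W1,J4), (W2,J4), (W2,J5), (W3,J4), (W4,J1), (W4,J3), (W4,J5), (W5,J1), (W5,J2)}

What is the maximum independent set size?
Maximum independent set = 5

By König's theorem:
- Min vertex cover = Max matching = 5
- Max independent set = Total vertices - Min vertex cover
- Max independent set = 10 - 5 = 5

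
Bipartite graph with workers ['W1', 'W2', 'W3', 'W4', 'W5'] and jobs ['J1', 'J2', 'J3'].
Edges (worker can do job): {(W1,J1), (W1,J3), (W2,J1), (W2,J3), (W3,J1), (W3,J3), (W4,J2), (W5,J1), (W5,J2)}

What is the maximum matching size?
Maximum matching size = 3

Maximum matching: {(W1,J1), (W3,J3), (W5,J2)}
Size: 3

This assigns 3 workers to 3 distinct jobs.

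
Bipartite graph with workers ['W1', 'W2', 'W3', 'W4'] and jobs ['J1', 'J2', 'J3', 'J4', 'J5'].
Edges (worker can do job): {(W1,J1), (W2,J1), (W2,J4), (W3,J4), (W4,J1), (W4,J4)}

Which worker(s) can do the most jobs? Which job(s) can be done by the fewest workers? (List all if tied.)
Most versatile: W2, W4 (2 jobs); Least covered: J2, J3, J5 (0 workers)

Worker degrees (jobs they can do): W1:1, W2:2, W3:1, W4:2
Job degrees (workers who can do it): J1:3, J2:0, J3:0, J4:3, J5:0

Maximum worker degree is 2, achieved by: W2, W4
Minimum job degree is 0, achieved by: J2, J3, J5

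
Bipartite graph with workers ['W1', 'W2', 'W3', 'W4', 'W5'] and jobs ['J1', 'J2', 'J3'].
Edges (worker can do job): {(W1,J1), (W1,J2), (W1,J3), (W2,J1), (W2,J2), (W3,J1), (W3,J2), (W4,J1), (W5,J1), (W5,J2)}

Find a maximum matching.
Matching: {(W1,J3), (W3,J1), (W5,J2)}

Maximum matching (size 3):
  W1 → J3
  W3 → J1
  W5 → J2

Each worker is assigned to at most one job, and each job to at most one worker.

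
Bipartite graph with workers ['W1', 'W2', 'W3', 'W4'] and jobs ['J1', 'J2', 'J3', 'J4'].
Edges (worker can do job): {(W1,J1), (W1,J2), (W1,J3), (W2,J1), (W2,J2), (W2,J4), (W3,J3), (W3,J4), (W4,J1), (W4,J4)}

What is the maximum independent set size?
Maximum independent set = 4

By König's theorem:
- Min vertex cover = Max matching = 4
- Max independent set = Total vertices - Min vertex cover
- Max independent set = 8 - 4 = 4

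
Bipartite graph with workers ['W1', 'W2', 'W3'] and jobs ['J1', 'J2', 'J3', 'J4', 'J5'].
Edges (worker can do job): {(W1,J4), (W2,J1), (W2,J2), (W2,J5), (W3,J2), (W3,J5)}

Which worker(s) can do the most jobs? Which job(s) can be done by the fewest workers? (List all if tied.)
Most versatile: W2 (3 jobs); Least covered: J3 (0 workers)

Worker degrees (jobs they can do): W1:1, W2:3, W3:2
Job degrees (workers who can do it): J1:1, J2:2, J3:0, J4:1, J5:2

Maximum worker degree is 3, achieved by: W2
Minimum job degree is 0, achieved by: J3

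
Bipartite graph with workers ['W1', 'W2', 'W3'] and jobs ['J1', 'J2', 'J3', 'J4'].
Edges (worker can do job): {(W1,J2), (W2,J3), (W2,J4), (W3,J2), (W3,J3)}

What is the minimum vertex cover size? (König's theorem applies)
Minimum vertex cover size = 3

By König's theorem: in bipartite graphs,
min vertex cover = max matching = 3

Maximum matching has size 3, so minimum vertex cover also has size 3.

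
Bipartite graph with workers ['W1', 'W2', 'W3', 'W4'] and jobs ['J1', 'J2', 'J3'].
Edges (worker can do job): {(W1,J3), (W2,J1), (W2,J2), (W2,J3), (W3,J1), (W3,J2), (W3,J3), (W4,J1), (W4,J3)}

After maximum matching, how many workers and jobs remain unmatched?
Unmatched: 1 workers, 0 jobs

Maximum matching size: 3
Workers: 4 total, 3 matched, 1 unmatched
Jobs: 3 total, 3 matched, 0 unmatched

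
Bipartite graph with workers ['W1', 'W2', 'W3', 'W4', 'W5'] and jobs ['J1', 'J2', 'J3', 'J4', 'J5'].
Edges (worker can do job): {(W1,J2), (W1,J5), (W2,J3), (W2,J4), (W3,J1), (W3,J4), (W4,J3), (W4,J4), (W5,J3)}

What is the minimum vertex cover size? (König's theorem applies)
Minimum vertex cover size = 4

By König's theorem: in bipartite graphs,
min vertex cover = max matching = 4

Maximum matching has size 4, so minimum vertex cover also has size 4.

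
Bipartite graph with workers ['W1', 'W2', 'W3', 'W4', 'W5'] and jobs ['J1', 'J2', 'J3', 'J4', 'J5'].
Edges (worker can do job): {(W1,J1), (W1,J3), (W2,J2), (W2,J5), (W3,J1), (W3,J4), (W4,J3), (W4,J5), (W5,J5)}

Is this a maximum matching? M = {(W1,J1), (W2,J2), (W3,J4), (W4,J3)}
No, size 4 is not maximum

Proposed matching has size 4.
Maximum matching size for this graph: 5.

This is NOT maximum - can be improved to size 5.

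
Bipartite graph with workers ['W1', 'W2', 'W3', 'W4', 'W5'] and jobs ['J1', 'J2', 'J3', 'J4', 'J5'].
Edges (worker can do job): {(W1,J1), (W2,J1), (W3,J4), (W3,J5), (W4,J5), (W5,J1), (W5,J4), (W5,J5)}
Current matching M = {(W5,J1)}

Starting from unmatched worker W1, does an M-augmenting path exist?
Yes: W1 → J1 → W5 → J5

An M-augmenting path alternates non-matching / matching edges, starting and ending at unmatched vertices.
Path: W1 → J1 → W5 → J5
(J5 is unmatched in M, so the path is augmenting.)
Flipping edges along this path would increase |M| from 1 to 2.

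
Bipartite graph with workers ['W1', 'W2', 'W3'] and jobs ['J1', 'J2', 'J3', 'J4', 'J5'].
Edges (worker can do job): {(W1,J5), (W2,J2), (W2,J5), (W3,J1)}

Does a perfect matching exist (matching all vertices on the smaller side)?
Yes, perfect matching exists (size 3)

Perfect matching: {(W1,J5), (W2,J2), (W3,J1)}
All 3 vertices on the smaller side are matched.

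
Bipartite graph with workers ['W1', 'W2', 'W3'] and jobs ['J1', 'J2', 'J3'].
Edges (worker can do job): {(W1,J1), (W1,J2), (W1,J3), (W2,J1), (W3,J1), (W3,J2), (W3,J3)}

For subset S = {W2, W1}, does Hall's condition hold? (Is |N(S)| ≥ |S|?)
Yes: |N(S)| = 3, |S| = 2

Subset S = {W2, W1}
Neighbors N(S) = {J1, J2, J3}

|N(S)| = 3, |S| = 2
Hall's condition: |N(S)| ≥ |S| is satisfied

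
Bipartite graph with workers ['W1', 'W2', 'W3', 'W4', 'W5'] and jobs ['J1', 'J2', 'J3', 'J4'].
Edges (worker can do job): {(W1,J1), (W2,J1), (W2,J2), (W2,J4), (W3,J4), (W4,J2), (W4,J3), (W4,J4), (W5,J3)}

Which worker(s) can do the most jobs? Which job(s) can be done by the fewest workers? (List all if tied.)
Most versatile: W2, W4 (3 jobs); Least covered: J1, J2, J3 (2 workers)

Worker degrees (jobs they can do): W1:1, W2:3, W3:1, W4:3, W5:1
Job degrees (workers who can do it): J1:2, J2:2, J3:2, J4:3

Maximum worker degree is 3, achieved by: W2, W4
Minimum job degree is 2, achieved by: J1, J2, J3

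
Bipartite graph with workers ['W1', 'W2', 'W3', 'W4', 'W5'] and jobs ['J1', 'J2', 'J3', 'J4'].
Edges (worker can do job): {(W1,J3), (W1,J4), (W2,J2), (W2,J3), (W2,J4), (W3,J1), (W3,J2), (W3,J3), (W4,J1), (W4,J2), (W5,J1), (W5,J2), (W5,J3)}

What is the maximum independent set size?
Maximum independent set = 5

By König's theorem:
- Min vertex cover = Max matching = 4
- Max independent set = Total vertices - Min vertex cover
- Max independent set = 9 - 4 = 5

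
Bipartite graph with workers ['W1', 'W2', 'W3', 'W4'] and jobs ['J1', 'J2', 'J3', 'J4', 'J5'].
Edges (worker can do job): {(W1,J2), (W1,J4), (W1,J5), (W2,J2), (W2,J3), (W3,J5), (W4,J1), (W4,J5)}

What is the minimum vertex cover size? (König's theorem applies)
Minimum vertex cover size = 4

By König's theorem: in bipartite graphs,
min vertex cover = max matching = 4

Maximum matching has size 4, so minimum vertex cover also has size 4.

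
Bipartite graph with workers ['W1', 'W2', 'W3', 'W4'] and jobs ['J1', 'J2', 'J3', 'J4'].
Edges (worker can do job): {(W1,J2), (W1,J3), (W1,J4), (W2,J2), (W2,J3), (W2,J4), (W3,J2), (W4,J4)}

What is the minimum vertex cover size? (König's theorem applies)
Minimum vertex cover size = 3

By König's theorem: in bipartite graphs,
min vertex cover = max matching = 3

Maximum matching has size 3, so minimum vertex cover also has size 3.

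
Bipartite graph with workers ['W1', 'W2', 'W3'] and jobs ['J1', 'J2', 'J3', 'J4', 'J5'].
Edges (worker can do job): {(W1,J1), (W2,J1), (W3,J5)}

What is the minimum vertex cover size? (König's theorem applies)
Minimum vertex cover size = 2

By König's theorem: in bipartite graphs,
min vertex cover = max matching = 2

Maximum matching has size 2, so minimum vertex cover also has size 2.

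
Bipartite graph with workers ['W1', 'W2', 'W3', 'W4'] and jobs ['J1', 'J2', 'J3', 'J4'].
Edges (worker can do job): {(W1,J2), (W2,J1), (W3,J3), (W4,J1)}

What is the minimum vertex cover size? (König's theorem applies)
Minimum vertex cover size = 3

By König's theorem: in bipartite graphs,
min vertex cover = max matching = 3

Maximum matching has size 3, so minimum vertex cover also has size 3.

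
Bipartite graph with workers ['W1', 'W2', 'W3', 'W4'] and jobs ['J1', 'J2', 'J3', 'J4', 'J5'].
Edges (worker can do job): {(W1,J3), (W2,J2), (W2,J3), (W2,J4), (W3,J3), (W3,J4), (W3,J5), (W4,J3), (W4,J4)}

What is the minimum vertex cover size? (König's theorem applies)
Minimum vertex cover size = 4

By König's theorem: in bipartite graphs,
min vertex cover = max matching = 4

Maximum matching has size 4, so minimum vertex cover also has size 4.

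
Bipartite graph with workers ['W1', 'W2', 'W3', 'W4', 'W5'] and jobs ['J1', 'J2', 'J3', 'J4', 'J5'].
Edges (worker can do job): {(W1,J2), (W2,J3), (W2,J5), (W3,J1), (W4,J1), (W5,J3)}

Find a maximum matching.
Matching: {(W1,J2), (W2,J5), (W3,J1), (W5,J3)}

Maximum matching (size 4):
  W1 → J2
  W2 → J5
  W3 → J1
  W5 → J3

Each worker is assigned to at most one job, and each job to at most one worker.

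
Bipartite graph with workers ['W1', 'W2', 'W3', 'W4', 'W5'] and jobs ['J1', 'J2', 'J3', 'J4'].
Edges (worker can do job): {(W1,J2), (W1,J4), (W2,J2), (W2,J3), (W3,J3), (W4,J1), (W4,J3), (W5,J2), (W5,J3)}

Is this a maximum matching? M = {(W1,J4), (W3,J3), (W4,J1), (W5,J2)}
Yes, size 4 is maximum

Proposed matching has size 4.
Maximum matching size for this graph: 4.

This is a maximum matching.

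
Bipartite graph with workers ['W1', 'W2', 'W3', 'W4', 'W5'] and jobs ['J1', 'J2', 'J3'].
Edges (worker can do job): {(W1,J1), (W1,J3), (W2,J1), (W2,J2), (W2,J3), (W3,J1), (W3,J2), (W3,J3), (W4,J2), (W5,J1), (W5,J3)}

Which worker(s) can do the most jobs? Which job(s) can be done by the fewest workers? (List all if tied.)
Most versatile: W2, W3 (3 jobs); Least covered: J2 (3 workers)

Worker degrees (jobs they can do): W1:2, W2:3, W3:3, W4:1, W5:2
Job degrees (workers who can do it): J1:4, J2:3, J3:4

Maximum worker degree is 3, achieved by: W2, W3
Minimum job degree is 3, achieved by: J2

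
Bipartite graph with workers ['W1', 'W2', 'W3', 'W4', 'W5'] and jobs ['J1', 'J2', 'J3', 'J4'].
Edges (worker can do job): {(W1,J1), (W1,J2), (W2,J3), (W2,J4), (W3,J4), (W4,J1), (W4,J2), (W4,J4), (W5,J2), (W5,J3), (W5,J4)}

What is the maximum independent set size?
Maximum independent set = 5

By König's theorem:
- Min vertex cover = Max matching = 4
- Max independent set = Total vertices - Min vertex cover
- Max independent set = 9 - 4 = 5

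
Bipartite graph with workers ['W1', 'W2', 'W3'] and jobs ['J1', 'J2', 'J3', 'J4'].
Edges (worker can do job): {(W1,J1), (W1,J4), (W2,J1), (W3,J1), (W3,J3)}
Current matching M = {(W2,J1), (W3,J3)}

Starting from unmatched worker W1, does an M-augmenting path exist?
Yes: W1 → J4

An M-augmenting path alternates non-matching / matching edges, starting and ending at unmatched vertices.
Path: W1 → J4
(J4 is unmatched in M, so the path is augmenting.)
Flipping edges along this path would increase |M| from 2 to 3.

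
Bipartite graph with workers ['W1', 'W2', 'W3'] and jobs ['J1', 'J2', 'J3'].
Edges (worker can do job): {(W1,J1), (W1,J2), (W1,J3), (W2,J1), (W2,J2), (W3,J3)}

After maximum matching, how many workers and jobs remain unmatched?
Unmatched: 0 workers, 0 jobs

Maximum matching size: 3
Workers: 3 total, 3 matched, 0 unmatched
Jobs: 3 total, 3 matched, 0 unmatched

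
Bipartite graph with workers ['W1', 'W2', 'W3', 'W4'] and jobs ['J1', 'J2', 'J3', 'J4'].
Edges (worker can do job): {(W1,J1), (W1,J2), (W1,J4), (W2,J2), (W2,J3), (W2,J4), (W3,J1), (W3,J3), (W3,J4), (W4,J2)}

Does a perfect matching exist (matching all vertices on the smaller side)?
Yes, perfect matching exists (size 4)

Perfect matching: {(W1,J4), (W2,J3), (W3,J1), (W4,J2)}
All 4 vertices on the smaller side are matched.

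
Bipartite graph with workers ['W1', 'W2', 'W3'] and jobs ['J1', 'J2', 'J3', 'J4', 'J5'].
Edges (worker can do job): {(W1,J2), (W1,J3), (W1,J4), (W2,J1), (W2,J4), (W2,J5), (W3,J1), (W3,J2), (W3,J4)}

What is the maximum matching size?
Maximum matching size = 3

Maximum matching: {(W1,J4), (W2,J5), (W3,J1)}
Size: 3

This assigns 3 workers to 3 distinct jobs.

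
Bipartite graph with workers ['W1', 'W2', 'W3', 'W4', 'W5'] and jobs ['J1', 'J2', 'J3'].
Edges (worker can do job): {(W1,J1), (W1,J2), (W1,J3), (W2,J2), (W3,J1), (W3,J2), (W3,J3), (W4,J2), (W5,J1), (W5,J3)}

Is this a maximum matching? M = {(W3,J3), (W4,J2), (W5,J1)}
Yes, size 3 is maximum

Proposed matching has size 3.
Maximum matching size for this graph: 3.

This is a maximum matching.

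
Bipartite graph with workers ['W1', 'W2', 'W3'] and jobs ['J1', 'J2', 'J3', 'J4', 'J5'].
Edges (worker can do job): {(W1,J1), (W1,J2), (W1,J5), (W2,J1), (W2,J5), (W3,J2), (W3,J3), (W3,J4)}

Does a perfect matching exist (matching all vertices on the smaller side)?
Yes, perfect matching exists (size 3)

Perfect matching: {(W1,J2), (W2,J1), (W3,J4)}
All 3 vertices on the smaller side are matched.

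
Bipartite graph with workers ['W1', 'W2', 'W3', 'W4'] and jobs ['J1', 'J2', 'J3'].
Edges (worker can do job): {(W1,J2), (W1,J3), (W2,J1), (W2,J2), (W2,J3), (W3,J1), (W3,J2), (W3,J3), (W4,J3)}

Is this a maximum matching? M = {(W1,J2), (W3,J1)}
No, size 2 is not maximum

Proposed matching has size 2.
Maximum matching size for this graph: 3.

This is NOT maximum - can be improved to size 3.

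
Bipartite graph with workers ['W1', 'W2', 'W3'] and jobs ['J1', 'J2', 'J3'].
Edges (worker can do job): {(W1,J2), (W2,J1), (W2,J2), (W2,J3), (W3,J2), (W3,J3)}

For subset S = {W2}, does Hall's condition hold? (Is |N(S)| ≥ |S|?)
Yes: |N(S)| = 3, |S| = 1

Subset S = {W2}
Neighbors N(S) = {J1, J2, J3}

|N(S)| = 3, |S| = 1
Hall's condition: |N(S)| ≥ |S| is satisfied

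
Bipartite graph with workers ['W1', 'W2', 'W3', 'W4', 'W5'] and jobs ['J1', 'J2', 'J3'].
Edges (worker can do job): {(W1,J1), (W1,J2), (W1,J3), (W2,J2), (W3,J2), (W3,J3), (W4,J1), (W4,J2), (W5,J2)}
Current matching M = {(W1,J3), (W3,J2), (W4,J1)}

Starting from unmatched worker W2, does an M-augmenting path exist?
No augmenting path from W2

Alternating search from W2 reaches jobs: {J1, J2, J3}.
Every reachable job is already matched in M, and following those matched edges back to workers exposes no further unvisited jobs.
No M-augmenting path from W2 exists.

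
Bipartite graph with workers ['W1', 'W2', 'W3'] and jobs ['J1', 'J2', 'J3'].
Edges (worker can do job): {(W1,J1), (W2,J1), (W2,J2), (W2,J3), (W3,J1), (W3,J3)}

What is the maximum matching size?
Maximum matching size = 3

Maximum matching: {(W1,J1), (W2,J2), (W3,J3)}
Size: 3

This assigns 3 workers to 3 distinct jobs.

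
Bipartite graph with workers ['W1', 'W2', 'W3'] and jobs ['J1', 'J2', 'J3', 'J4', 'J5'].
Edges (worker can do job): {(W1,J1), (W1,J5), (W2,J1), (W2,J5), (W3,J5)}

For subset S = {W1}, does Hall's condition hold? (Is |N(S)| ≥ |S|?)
Yes: |N(S)| = 2, |S| = 1

Subset S = {W1}
Neighbors N(S) = {J1, J5}

|N(S)| = 2, |S| = 1
Hall's condition: |N(S)| ≥ |S| is satisfied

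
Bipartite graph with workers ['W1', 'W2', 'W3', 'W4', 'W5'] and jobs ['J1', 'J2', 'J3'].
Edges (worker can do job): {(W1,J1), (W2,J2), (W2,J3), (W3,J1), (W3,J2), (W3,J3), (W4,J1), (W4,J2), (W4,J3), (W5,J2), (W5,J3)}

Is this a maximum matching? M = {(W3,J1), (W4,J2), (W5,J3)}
Yes, size 3 is maximum

Proposed matching has size 3.
Maximum matching size for this graph: 3.

This is a maximum matching.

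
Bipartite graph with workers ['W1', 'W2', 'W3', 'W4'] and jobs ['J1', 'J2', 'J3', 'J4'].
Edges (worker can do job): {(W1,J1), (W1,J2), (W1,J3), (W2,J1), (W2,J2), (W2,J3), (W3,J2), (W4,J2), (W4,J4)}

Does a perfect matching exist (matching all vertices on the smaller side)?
Yes, perfect matching exists (size 4)

Perfect matching: {(W1,J3), (W2,J1), (W3,J2), (W4,J4)}
All 4 vertices on the smaller side are matched.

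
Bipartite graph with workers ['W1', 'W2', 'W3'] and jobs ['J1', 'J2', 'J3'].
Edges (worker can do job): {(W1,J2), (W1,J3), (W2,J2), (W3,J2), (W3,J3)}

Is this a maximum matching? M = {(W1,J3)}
No, size 1 is not maximum

Proposed matching has size 1.
Maximum matching size for this graph: 2.

This is NOT maximum - can be improved to size 2.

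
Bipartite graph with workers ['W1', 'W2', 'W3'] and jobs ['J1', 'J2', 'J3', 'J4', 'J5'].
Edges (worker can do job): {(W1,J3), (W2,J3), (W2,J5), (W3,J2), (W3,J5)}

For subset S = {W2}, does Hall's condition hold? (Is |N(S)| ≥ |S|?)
Yes: |N(S)| = 2, |S| = 1

Subset S = {W2}
Neighbors N(S) = {J3, J5}

|N(S)| = 2, |S| = 1
Hall's condition: |N(S)| ≥ |S| is satisfied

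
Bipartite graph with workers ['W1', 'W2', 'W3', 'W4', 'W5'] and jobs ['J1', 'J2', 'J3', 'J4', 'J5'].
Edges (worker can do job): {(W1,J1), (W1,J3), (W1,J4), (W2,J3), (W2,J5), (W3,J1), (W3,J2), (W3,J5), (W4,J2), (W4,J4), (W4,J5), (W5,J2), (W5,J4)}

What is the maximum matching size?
Maximum matching size = 5

Maximum matching: {(W1,J1), (W2,J3), (W3,J2), (W4,J5), (W5,J4)}
Size: 5

This assigns 5 workers to 5 distinct jobs.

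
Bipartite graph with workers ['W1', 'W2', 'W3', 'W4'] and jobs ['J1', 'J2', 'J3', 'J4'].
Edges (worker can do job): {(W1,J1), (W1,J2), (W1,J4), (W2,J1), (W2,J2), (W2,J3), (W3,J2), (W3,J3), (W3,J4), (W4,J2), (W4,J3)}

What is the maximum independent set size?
Maximum independent set = 4

By König's theorem:
- Min vertex cover = Max matching = 4
- Max independent set = Total vertices - Min vertex cover
- Max independent set = 8 - 4 = 4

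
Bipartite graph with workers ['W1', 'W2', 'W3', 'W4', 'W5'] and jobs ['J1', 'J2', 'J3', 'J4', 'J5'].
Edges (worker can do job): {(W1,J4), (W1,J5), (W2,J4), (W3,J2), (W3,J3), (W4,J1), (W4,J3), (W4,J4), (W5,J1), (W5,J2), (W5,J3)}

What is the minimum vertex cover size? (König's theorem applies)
Minimum vertex cover size = 5

By König's theorem: in bipartite graphs,
min vertex cover = max matching = 5

Maximum matching has size 5, so minimum vertex cover also has size 5.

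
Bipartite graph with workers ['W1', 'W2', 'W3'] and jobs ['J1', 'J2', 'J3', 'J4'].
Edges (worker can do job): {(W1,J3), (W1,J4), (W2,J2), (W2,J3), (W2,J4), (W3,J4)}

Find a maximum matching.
Matching: {(W1,J3), (W2,J2), (W3,J4)}

Maximum matching (size 3):
  W1 → J3
  W2 → J2
  W3 → J4

Each worker is assigned to at most one job, and each job to at most one worker.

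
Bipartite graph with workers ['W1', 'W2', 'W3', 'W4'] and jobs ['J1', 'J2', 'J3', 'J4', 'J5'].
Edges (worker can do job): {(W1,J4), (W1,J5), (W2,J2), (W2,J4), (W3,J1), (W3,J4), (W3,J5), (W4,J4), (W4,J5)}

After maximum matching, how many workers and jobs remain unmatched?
Unmatched: 0 workers, 1 jobs

Maximum matching size: 4
Workers: 4 total, 4 matched, 0 unmatched
Jobs: 5 total, 4 matched, 1 unmatched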